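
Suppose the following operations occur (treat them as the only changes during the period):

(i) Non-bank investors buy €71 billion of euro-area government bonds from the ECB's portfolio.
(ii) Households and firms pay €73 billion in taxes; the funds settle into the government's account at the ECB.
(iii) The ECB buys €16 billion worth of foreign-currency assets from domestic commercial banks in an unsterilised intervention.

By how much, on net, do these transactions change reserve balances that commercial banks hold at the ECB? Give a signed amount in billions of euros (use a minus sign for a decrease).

-€128 billion

Asset sale (to non-banks) €71 billion: the non-bank buyers' banks settle from reserves → −€71B.
Government account inflow €73 billion: funds move from bank reserves into the government account → −€73B.
FX purchase €16 billion: the ECB pays by crediting reserve accounts → +€16B.
Net: −71 − 73 + 16 = -€128 billion.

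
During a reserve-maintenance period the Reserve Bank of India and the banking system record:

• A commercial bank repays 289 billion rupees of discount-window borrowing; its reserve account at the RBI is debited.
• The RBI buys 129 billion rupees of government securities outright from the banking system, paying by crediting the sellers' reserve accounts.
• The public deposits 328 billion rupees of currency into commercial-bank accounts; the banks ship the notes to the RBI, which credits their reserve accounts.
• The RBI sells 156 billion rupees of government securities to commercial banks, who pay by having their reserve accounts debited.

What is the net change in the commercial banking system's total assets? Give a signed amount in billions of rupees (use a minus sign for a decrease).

Discount-window repayment 289 billion rupees: bank balance sheets shrink → −289B.
OMO purchase (from banks) 129 billion rupees: just an asset swap on bank balance sheets → 0.
Currency deposit 328 billion rupees: bank balance sheets expand → +328B.
OMO sale (to banks) 156 billion rupees: just an asset swap on bank balance sheets → 0.
Net: −289 + 0 + 328 + 0 = +39 billion.

+39 billion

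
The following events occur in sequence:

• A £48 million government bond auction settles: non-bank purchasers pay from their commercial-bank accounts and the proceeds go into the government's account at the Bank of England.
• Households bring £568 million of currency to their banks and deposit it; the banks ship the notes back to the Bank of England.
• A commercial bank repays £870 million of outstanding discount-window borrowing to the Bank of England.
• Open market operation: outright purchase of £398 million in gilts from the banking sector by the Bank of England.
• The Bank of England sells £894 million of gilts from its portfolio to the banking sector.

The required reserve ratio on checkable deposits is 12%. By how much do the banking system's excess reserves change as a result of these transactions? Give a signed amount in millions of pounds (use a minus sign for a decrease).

-£908.4 million

Government account inflow £48 million: reserves −£48M, deposits −£48M.
Currency deposit £568 million: reserves +£568M, deposits +£568M.
Discount-window repayment £870 million: reserves −£870M, deposits 0.
OMO purchase (from banks) £398 million: reserves +£398M, deposits 0.
OMO sale (to banks) £894 million: reserves −£894M, deposits 0.
Totals: Δreserves = −£846M, Δdeposits = +£520M.
Δrequired reserves = 12% × +£520M = +£62.4M.
Δexcess reserves = Δreserves − Δrequired = −£846M − (+£62.4M) = -£908.4 million.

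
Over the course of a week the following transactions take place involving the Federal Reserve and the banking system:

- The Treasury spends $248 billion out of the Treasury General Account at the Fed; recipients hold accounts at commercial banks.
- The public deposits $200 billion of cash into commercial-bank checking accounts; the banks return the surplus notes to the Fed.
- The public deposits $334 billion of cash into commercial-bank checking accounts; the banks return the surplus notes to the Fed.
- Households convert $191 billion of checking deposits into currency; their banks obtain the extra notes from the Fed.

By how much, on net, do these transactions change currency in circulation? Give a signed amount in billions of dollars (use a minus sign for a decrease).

-$343 billion

Government spending $248 billion: no currency enters or leaves circulation → 0.
Currency deposit $200 billion: notes return to the central bank → −$200B.
Currency deposit $334 billion: notes return to the central bank → −$334B.
Currency withdrawal $191 billion: notes leave the central bank → +$191B.
Net: 0 − 200 − 334 + 191 = -$343 billion.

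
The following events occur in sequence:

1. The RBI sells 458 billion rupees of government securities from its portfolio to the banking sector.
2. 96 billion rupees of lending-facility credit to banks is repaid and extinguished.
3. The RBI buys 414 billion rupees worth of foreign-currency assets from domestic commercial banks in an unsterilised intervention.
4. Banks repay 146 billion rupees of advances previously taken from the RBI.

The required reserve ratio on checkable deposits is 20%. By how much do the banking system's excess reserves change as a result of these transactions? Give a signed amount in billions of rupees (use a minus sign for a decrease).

OMO sale (to banks) 458 billion rupees: reserves −458B, deposits 0.
Discount-window repayment 96 billion rupees: reserves −96B, deposits 0.
FX purchase 414 billion rupees: reserves +414B, deposits 0.
Discount-window repayment 146 billion rupees: reserves −146B, deposits 0.
Totals: Δreserves = −286B, Δdeposits = 0.
Δrequired reserves = 20% × 0 = 0.
Δexcess reserves = Δreserves − Δrequired = −286B − (0) = -286 billion.

-286 billion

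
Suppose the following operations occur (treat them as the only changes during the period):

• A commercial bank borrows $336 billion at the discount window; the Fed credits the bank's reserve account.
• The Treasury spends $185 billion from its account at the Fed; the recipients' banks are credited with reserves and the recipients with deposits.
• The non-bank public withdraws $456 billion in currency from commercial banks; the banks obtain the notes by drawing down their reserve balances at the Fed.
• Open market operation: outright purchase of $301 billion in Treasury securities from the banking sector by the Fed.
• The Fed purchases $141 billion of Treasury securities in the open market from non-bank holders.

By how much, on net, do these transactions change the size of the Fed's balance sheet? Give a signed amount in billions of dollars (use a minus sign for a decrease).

Discount-window loan $336 billion: a Fed asset is acquired → +$336B.
Government spending $185 billion: only the composition of liabilities changes → 0.
Currency withdrawal $456 billion: only the composition of liabilities changes → 0.
OMO purchase (from banks) $301 billion: a Fed asset is acquired → +$301B.
Asset purchase (from non-banks) $141 billion: a Fed asset is acquired → +$141B.
Net: 336 + 0 + 0 + 301 + 141 = +$778 billion.

+$778 billion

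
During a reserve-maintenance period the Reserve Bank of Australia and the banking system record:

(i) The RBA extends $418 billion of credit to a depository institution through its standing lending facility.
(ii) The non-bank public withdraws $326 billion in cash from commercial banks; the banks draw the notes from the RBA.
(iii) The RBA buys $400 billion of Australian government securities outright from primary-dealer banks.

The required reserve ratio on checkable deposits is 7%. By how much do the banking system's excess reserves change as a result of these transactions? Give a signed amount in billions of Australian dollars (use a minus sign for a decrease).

Discount-window loan $418 billion: reserves +$418B, deposits 0.
Currency withdrawal $326 billion: reserves −$326B, deposits −$326B.
OMO purchase (from banks) $400 billion: reserves +$400B, deposits 0.
Totals: Δreserves = +$492B, Δdeposits = −$326B.
Δrequired reserves = 7% × −$326B = −$22.82B.
Δexcess reserves = Δreserves − Δrequired = +$492B − (−$22.82B) = +$514.82 billion.

+$514.82 billion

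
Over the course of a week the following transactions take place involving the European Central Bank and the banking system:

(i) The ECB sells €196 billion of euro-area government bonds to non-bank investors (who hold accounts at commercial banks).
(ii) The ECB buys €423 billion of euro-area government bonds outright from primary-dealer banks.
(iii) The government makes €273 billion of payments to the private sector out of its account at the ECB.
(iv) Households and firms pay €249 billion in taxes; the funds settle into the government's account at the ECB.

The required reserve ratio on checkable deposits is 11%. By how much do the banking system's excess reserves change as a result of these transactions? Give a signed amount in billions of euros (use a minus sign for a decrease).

Asset sale (to non-banks) €196 billion: reserves −€196B, deposits −€196B.
OMO purchase (from banks) €423 billion: reserves +€423B, deposits 0.
Government spending €273 billion: reserves +€273B, deposits +€273B.
Government account inflow €249 billion: reserves −€249B, deposits −€249B.
Totals: Δreserves = +€251B, Δdeposits = −€172B.
Δrequired reserves = 11% × −€172B = −€18.92B.
Δexcess reserves = Δreserves − Δrequired = +€251B − (−€18.92B) = +€269.92 billion.

+€269.92 billion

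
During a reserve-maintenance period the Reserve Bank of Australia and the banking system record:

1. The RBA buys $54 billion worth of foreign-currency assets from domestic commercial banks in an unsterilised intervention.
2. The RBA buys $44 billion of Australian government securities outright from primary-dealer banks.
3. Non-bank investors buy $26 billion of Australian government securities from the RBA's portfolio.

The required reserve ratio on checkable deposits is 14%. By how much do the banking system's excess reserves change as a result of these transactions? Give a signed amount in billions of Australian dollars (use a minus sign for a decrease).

FX purchase $54 billion: reserves +$54B, deposits 0.
OMO purchase (from banks) $44 billion: reserves +$44B, deposits 0.
Asset sale (to non-banks) $26 billion: reserves −$26B, deposits −$26B.
Totals: Δreserves = +$72B, Δdeposits = −$26B.
Δrequired reserves = 14% × −$26B = −$3.64B.
Δexcess reserves = Δreserves − Δrequired = +$72B − (−$3.64B) = +$75.64 billion.

+$75.64 billion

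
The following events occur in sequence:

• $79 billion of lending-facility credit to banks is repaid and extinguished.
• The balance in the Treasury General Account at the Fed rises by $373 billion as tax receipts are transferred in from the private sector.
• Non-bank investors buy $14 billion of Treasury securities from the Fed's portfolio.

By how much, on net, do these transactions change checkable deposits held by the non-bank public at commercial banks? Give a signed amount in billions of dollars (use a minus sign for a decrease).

-$387 billion

Fed balance sheet:
  Assets:      Securities −$14B, Loans to banks −$79B
  Liabilities: Bank reserves −$466B, Government deposits +$373B
Commercial banking system:
  Assets:      Reserves at CB −$466B
  Liabilities: Checkable deposits −$387B, Borrowings from CB −$79B
So the change in checkable deposits held by the non-bank public at commercial banks is -$387 billion.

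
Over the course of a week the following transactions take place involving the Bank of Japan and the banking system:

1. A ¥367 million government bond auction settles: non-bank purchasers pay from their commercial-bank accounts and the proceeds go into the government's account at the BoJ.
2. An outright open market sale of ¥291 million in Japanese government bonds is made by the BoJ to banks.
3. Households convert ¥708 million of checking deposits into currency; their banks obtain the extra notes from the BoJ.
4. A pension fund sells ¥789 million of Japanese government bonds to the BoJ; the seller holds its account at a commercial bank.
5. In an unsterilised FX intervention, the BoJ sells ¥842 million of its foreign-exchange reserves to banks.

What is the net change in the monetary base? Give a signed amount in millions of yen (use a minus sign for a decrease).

Government account inflow ¥367 million: reserves shift to a non-base liability → −¥367M.
OMO sale (to banks) ¥291 million: BoJ balance sheet contracts → −¥291M.
Currency withdrawal ¥708 million: just a shift between currency and reserves — both are base money → 0.
Asset purchase (from non-banks) ¥789 million: BoJ balance sheet expands → +¥789M.
FX sale ¥842 million: BoJ balance sheet contracts → −¥842M.
Net: −367 − 291 + 0 + 789 − 842 = -¥711 million.

-¥711 million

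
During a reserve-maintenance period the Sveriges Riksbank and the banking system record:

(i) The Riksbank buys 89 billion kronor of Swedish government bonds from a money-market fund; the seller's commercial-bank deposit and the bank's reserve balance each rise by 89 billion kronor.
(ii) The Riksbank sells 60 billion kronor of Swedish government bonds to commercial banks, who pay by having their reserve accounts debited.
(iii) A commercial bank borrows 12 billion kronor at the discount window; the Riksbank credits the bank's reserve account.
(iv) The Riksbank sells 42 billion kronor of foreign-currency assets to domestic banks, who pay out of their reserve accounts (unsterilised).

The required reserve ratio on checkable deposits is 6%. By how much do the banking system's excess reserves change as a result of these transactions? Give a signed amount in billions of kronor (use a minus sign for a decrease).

Asset purchase (from non-banks) 89 billion kronor: reserves +89B, deposits +89B.
OMO sale (to banks) 60 billion kronor: reserves −60B, deposits 0.
Discount-window loan 12 billion kronor: reserves +12B, deposits 0.
FX sale 42 billion kronor: reserves −42B, deposits 0.
Totals: Δreserves = −1B, Δdeposits = +89B.
Δrequired reserves = 6% × +89B = +5.34B.
Δexcess reserves = Δreserves − Δrequired = −1B − (+5.34B) = -6.34 billion.

-6.34 billion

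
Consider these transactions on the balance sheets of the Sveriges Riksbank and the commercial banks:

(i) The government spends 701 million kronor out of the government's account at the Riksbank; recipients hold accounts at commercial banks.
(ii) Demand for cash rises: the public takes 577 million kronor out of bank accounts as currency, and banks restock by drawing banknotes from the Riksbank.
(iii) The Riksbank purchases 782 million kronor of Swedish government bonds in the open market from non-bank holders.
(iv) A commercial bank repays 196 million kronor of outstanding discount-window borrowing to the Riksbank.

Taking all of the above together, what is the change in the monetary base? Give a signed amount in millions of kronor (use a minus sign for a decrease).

+1287 million

Riksbank balance sheet:
  Assets:      Securities +782M, Loans to banks −196M
  Liabilities: Bank reserves +710M, Currency in circulation +577M, Government deposits −701M
Commercial banking system:
  Assets:      Reserves at CB +710M
  Liabilities: Checkable deposits +906M, Borrowings from CB −196M
Monetary base = currency + reserves: +577M + (+710M) = +1287 million.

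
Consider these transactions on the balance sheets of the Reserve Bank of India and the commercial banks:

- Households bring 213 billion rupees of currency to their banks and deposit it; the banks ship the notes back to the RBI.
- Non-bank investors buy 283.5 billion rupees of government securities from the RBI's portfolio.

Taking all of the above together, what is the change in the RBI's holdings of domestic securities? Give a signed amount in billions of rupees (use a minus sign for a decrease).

-283.5 billion

RBI balance sheet:
  Assets:      Securities −283.5B
  Liabilities: Bank reserves −70.5B, Currency in circulation −213B
So the change in the RBI's holdings of domestic securities is -283.5 billion.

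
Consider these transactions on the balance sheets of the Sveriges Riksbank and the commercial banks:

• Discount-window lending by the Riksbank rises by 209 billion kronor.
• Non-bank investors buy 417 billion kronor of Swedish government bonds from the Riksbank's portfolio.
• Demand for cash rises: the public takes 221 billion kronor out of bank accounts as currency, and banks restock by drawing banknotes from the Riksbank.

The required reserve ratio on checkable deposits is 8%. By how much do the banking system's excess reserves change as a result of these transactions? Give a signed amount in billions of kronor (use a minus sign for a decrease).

Discount-window loan 209 billion kronor: reserves +209B, deposits 0.
Asset sale (to non-banks) 417 billion kronor: reserves −417B, deposits −417B.
Currency withdrawal 221 billion kronor: reserves −221B, deposits −221B.
Totals: Δreserves = −429B, Δdeposits = −638B.
Δrequired reserves = 8% × −638B = −51.04B.
Δexcess reserves = Δreserves − Δrequired = −429B − (−51.04B) = -377.96 billion.

-377.96 billion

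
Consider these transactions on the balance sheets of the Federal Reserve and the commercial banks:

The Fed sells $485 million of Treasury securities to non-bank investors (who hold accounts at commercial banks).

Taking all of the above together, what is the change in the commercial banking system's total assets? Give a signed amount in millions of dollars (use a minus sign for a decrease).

-$485 million

Fed balance sheet:
  Assets:      Securities −$485M
  Liabilities: Bank reserves −$485M
Commercial banking system:
  Assets:      Reserves at CB −$485M
  Liabilities: Checkable deposits −$485M
Change in total bank assets = -$485 million.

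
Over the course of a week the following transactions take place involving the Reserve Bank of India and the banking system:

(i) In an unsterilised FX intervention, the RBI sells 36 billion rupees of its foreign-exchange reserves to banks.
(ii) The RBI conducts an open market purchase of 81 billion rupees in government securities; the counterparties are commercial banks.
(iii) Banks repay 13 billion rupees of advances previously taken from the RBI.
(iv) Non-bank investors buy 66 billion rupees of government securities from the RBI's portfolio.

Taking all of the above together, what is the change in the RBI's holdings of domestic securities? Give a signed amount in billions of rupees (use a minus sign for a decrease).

+15 billion

FX sale 36 billion rupees: the RBI's securities portfolio is untouched → 0.
OMO purchase (from banks) 81 billion rupees: securities added to the RBI's portfolio → +81B.
Discount-window repayment 13 billion rupees: the RBI's securities portfolio is untouched → 0.
Asset sale (to non-banks) 66 billion rupees: securities removed from the RBI's portfolio → −66B.
Net: 0 + 81 + 0 − 66 = +15 billion.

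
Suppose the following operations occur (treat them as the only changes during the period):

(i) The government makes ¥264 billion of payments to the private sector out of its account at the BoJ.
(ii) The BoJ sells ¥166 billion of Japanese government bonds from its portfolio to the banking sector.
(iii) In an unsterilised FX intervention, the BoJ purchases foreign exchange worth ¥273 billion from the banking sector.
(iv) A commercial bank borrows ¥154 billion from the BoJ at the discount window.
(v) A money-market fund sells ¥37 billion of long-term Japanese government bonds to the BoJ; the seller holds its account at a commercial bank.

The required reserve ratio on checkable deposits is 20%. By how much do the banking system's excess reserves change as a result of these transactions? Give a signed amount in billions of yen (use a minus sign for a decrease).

+¥501.8 billion

Government spending ¥264 billion: reserves +¥264B, deposits +¥264B.
OMO sale (to banks) ¥166 billion: reserves −¥166B, deposits 0.
FX purchase ¥273 billion: reserves +¥273B, deposits 0.
Discount-window loan ¥154 billion: reserves +¥154B, deposits 0.
Asset purchase (from non-banks) ¥37 billion: reserves +¥37B, deposits +¥37B.
Totals: Δreserves = +¥562B, Δdeposits = +¥301B.
Δrequired reserves = 20% × +¥301B = +¥60.2B.
Δexcess reserves = Δreserves − Δrequired = +¥562B − (+¥60.2B) = +¥501.8 billion.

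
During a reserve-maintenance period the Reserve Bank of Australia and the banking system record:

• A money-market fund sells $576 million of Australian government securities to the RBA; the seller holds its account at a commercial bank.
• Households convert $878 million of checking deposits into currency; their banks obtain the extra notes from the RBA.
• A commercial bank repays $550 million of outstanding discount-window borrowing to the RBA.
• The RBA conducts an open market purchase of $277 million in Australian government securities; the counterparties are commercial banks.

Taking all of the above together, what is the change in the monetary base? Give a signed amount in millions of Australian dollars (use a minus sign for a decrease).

Asset purchase (from non-banks) $576 million: RBA balance sheet expands → +$576M.
Currency withdrawal $878 million: just a shift between currency and reserves — both are base money → 0.
Discount-window repayment $550 million: RBA balance sheet contracts → −$550M.
OMO purchase (from banks) $277 million: RBA balance sheet expands → +$277M.
Net: 576 + 0 − 550 + 277 = +$303 million.

+$303 million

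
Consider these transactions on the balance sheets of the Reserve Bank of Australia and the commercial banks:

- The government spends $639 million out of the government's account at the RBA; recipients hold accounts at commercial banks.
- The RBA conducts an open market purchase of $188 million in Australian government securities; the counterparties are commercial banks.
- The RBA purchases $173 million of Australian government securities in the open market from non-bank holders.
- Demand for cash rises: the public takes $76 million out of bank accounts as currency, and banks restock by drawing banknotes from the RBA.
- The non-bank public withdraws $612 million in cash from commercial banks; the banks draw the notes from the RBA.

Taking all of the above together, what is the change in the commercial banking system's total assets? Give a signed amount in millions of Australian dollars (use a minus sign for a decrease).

+$124 million

Government spending $639 million: bank balance sheets expand → +$639M.
OMO purchase (from banks) $188 million: just an asset swap on bank balance sheets → 0.
Asset purchase (from non-banks) $173 million: bank balance sheets expand → +$173M.
Currency withdrawal $76 million: bank balance sheets shrink → −$76M.
Currency withdrawal $612 million: bank balance sheets shrink → −$612M.
Net: 639 + 0 + 173 − 76 − 612 = +$124 million.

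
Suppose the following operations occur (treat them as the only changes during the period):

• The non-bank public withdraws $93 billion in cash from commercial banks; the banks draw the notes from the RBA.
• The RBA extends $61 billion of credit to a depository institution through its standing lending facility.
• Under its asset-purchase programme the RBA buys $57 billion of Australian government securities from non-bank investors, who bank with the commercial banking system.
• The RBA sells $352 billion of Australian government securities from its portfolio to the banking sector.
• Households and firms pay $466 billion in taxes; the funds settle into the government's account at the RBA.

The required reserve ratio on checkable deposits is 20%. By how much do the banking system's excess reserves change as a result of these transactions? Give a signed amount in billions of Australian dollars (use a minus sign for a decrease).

-$692.6 billion

Currency withdrawal $93 billion: reserves −$93B, deposits −$93B.
Discount-window loan $61 billion: reserves +$61B, deposits 0.
Asset purchase (from non-banks) $57 billion: reserves +$57B, deposits +$57B.
OMO sale (to banks) $352 billion: reserves −$352B, deposits 0.
Government account inflow $466 billion: reserves −$466B, deposits −$466B.
Totals: Δreserves = −$793B, Δdeposits = −$502B.
Δrequired reserves = 20% × −$502B = −$100.4B.
Δexcess reserves = Δreserves − Δrequired = −$793B − (−$100.4B) = -$692.6 billion.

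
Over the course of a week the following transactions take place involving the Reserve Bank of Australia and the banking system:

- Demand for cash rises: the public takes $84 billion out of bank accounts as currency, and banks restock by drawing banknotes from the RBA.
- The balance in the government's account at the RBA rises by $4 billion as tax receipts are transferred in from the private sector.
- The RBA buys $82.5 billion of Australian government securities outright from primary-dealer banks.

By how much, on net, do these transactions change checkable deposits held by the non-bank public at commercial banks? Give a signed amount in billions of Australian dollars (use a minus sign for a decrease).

Currency withdrawal $84 billion: non-bank counterparties' bank balances fall → −$84B.
Government account inflow $4 billion: non-bank counterparties' bank balances fall → −$4B.
OMO purchase (from banks) $82.5 billion: the counterparty is a bank, so public deposits are unchanged → 0.
Net: −84 − 4 + 0 = -$88 billion.

-$88 billion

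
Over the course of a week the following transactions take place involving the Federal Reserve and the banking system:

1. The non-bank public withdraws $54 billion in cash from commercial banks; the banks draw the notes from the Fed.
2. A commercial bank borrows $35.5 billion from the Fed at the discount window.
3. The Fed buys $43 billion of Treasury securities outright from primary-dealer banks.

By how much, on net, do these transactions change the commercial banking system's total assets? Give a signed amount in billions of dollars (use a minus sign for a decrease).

Currency withdrawal $54 billion: bank balance sheets shrink → −$54B.
Discount-window loan $35.5 billion: bank balance sheets expand → +$35.5B.
OMO purchase (from banks) $43 billion: just an asset swap on bank balance sheets → 0.
Net: −54 + 35.5 + 0 = -$18.5 billion.

-$18.5 billion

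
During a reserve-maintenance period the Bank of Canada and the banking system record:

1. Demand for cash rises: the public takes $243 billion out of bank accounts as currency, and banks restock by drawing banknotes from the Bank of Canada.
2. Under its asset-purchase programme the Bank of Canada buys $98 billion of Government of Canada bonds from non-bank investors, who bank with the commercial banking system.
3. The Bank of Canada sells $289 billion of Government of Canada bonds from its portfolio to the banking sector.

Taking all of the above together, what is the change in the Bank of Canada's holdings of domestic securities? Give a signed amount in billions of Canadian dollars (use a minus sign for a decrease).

-$191 billion

Bank of Canada balance sheet:
  Assets:      Securities −$191B
  Liabilities: Bank reserves −$434B, Currency in circulation +$243B
Commercial banking system:
  Assets:      Reserves at CB −$434B, Securities +$289B
  Liabilities: Checkable deposits −$145B
So the change in the Bank of Canada's holdings of domestic securities is -$191 billion.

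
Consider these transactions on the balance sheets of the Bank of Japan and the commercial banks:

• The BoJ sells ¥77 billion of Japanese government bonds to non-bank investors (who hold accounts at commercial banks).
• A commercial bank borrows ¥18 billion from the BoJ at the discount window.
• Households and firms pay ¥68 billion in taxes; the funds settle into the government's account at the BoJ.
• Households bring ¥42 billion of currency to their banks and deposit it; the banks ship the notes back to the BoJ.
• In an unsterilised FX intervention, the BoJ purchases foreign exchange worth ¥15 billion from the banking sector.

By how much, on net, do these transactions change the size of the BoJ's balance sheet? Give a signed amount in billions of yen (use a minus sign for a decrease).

BoJ balance sheet:
  Assets:      Securities −¥77B, Loans to banks +¥18B, Foreign assets +¥15B
  Liabilities: Bank reserves −¥70B, Currency in circulation −¥42B, Government deposits +¥68B
Change in total BoJ assets = -¥44 billion.

-¥44 billion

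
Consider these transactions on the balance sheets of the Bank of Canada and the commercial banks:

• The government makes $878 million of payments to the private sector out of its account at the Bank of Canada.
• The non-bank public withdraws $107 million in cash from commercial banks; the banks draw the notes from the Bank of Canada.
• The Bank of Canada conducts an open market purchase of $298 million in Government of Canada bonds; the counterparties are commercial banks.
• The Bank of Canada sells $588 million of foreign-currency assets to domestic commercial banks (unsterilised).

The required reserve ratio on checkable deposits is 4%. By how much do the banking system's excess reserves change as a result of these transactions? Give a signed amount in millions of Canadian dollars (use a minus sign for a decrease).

+$450.16 million

Government spending $878 million: reserves +$878M, deposits +$878M.
Currency withdrawal $107 million: reserves −$107M, deposits −$107M.
OMO purchase (from banks) $298 million: reserves +$298M, deposits 0.
FX sale $588 million: reserves −$588M, deposits 0.
Totals: Δreserves = +$481M, Δdeposits = +$771M.
Δrequired reserves = 4% × +$771M = +$30.84M.
Δexcess reserves = Δreserves − Δrequired = +$481M − (+$30.84M) = +$450.16 million.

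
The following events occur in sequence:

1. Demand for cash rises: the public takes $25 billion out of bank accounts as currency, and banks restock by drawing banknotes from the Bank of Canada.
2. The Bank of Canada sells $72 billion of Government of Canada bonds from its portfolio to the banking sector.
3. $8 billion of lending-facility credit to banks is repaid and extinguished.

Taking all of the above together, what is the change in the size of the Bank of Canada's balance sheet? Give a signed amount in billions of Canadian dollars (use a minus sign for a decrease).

Currency withdrawal $25 billion: only the composition of liabilities changes → 0.
OMO sale (to banks) $72 billion: a Bank of Canada asset is shed → −$72B.
Discount-window repayment $8 billion: a Bank of Canada asset is shed → −$8B.
Net: 0 − 72 − 8 = -$80 billion.

-$80 billion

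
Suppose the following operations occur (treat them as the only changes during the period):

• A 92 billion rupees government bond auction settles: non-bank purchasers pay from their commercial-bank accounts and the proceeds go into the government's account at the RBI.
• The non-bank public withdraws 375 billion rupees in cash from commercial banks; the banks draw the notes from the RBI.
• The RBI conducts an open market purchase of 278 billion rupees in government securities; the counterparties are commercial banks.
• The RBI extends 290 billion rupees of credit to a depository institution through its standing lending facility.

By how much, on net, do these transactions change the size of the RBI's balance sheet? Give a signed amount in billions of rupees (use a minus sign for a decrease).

Government account inflow 92 billion rupees: only the composition of liabilities changes → 0.
Currency withdrawal 375 billion rupees: only the composition of liabilities changes → 0.
OMO purchase (from banks) 278 billion rupees: an RBI asset is acquired → +278B.
Discount-window loan 290 billion rupees: an RBI asset is acquired → +290B.
Net: 0 + 0 + 278 + 290 = +568 billion.

+568 billion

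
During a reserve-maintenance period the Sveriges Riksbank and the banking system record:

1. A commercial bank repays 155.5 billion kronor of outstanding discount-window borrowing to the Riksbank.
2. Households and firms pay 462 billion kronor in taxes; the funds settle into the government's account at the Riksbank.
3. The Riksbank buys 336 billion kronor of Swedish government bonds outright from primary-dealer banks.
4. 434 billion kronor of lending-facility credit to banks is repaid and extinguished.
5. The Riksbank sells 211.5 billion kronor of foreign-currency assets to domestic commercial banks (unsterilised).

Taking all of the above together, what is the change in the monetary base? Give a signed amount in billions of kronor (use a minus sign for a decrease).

-927 billion

Discount-window repayment 155.5 billion kronor: Riksbank balance sheet contracts → −155.5B.
Government account inflow 462 billion kronor: reserves shift to a non-base liability → −462B.
OMO purchase (from banks) 336 billion kronor: Riksbank balance sheet expands → +336B.
Discount-window repayment 434 billion kronor: Riksbank balance sheet contracts → −434B.
FX sale 211.5 billion kronor: Riksbank balance sheet contracts → −211.5B.
Net: −155.5 − 462 + 336 − 434 − 211.5 = -927 billion.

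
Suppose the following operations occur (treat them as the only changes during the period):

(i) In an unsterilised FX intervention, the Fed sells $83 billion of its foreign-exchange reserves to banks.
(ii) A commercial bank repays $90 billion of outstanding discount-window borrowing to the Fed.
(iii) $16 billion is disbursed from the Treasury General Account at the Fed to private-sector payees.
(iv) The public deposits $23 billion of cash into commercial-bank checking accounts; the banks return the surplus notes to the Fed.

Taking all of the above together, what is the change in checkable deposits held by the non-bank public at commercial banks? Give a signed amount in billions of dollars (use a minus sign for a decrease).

+$39 billion

FX sale $83 billion: the counterparty is a bank, so public deposits are unchanged → 0.
Discount-window repayment $90 billion: the counterparty is a bank, so public deposits are unchanged → 0.
Government spending $16 billion: non-bank counterparties' bank balances rise → +$16B.
Currency deposit $23 billion: non-bank counterparties' bank balances rise → +$23B.
Net: 0 + 0 + 16 + 23 = +$39 billion.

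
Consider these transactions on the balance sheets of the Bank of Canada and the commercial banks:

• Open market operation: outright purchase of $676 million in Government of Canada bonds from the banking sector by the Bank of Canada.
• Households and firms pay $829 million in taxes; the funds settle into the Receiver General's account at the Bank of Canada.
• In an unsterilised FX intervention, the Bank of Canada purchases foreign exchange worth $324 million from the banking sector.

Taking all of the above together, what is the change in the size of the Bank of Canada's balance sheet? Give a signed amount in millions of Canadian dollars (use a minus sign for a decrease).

OMO purchase (from banks) $676 million: a Bank of Canada asset is acquired → +$676M.
Government account inflow $829 million: only the composition of liabilities changes → 0.
FX purchase $324 million: a Bank of Canada asset is acquired → +$324M.
Net: 676 + 0 + 324 = +$1000 million.

+$1000 million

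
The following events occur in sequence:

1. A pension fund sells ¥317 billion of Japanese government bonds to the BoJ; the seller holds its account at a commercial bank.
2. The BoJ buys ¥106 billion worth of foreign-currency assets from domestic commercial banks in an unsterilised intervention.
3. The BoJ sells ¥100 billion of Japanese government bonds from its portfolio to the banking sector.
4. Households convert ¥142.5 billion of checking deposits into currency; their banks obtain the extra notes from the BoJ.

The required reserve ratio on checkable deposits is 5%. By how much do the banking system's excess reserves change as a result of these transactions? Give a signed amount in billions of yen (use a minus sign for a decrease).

+¥171.775 billion

Asset purchase (from non-banks) ¥317 billion: reserves +¥317B, deposits +¥317B.
FX purchase ¥106 billion: reserves +¥106B, deposits 0.
OMO sale (to banks) ¥100 billion: reserves −¥100B, deposits 0.
Currency withdrawal ¥142.5 billion: reserves −¥142.5B, deposits −¥142.5B.
Totals: Δreserves = +¥180.5B, Δdeposits = +¥174.5B.
Δrequired reserves = 5% × +¥174.5B = +¥8.725B.
Δexcess reserves = Δreserves − Δrequired = +¥180.5B − (+¥8.725B) = +¥171.775 billion.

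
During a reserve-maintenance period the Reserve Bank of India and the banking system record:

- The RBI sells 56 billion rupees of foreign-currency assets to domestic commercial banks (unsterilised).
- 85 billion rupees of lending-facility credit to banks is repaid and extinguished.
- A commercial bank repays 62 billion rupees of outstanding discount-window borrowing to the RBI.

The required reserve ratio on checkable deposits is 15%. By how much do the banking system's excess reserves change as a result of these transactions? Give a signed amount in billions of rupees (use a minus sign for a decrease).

FX sale 56 billion rupees: reserves −56B, deposits 0.
Discount-window repayment 85 billion rupees: reserves −85B, deposits 0.
Discount-window repayment 62 billion rupees: reserves −62B, deposits 0.
Totals: Δreserves = −203B, Δdeposits = 0.
Δrequired reserves = 15% × 0 = 0.
Δexcess reserves = Δreserves − Δrequired = −203B − (0) = -203 billion.

-203 billion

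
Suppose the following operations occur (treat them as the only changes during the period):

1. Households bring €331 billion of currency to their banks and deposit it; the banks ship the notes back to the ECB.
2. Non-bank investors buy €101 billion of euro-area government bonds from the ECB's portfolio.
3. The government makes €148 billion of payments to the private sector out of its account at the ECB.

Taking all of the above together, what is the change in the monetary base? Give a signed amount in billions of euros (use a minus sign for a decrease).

+€47 billion

Currency deposit €331 billion: just a shift between currency and reserves — both are base money → 0.
Asset sale (to non-banks) €101 billion: ECB balance sheet contracts → −€101B.
Government spending €148 billion: a non-base liability converts back to reserves → +€148B.
Net: 0 − 101 + 148 = +€47 billion.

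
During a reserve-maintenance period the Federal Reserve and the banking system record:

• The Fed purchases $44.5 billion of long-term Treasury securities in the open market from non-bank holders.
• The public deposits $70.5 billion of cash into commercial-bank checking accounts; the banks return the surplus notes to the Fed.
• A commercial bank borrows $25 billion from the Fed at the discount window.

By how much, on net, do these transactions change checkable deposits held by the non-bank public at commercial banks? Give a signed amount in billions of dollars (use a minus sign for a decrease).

Asset purchase (from non-banks) $44.5 billion: non-bank counterparties' bank balances rise → +$44.5B.
Currency deposit $70.5 billion: non-bank counterparties' bank balances rise → +$70.5B.
Discount-window loan $25 billion: the counterparty is a bank, so public deposits are unchanged → 0.
Net: 44.5 + 70.5 + 0 = +$115 billion.

+$115 billion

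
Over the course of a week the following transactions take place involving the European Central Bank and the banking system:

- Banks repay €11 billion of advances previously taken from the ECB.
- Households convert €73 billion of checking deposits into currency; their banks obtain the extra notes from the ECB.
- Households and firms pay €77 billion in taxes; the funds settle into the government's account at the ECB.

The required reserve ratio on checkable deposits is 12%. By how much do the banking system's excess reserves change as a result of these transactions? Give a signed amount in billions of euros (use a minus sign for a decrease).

Discount-window repayment €11 billion: reserves −€11B, deposits 0.
Currency withdrawal €73 billion: reserves −€73B, deposits −€73B.
Government account inflow €77 billion: reserves −€77B, deposits −€77B.
Totals: Δreserves = −€161B, Δdeposits = −€150B.
Δrequired reserves = 12% × −€150B = −€18B.
Δexcess reserves = Δreserves − Δrequired = −€161B − (−€18B) = -€143 billion.

-€143 billion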